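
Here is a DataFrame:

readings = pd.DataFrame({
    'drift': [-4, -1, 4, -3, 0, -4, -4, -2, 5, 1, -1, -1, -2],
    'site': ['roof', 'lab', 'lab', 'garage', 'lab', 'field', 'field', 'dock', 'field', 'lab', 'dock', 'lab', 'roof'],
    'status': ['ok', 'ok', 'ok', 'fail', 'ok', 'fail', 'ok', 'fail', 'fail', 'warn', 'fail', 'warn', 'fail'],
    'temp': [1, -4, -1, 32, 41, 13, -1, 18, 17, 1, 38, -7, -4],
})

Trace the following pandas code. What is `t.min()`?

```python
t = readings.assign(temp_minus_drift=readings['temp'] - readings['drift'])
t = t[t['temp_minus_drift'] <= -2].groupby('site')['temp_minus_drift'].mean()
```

add column temp_minus_drift = readings['temp'] - readings['drift']:
    drift    site status  temp  temp_minus_drift
0      -4    roof     ok     1                 5
1      -1     lab     ok    -4                -3
2       4     lab     ok    -1                -5
3      -3  garage   fail    32                35
4       0     lab     ok    41                41
5      -4   field   fail    13                17
6      -4   field     ok    -1                 3
7      -2    dock   fail    18                20
8       5   field   fail    17                12
9       1     lab   warn     1                 0
10     -1    dock   fail    38                39
11     -1     lab   warn    -7                -6
12     -2    roof   fail    -4                -2
filter rows where temp_minus_drift <= -2:
    drift  site status  temp  temp_minus_drift
1      -1   lab     ok    -4                -3
2       4   lab     ok    -1                -5
11     -1   lab   warn    -7                -6
12     -2  roof   fail    -4                -2
group by site, mean of temp_minus_drift:
site
lab    -4.666667
roof   -2.000000
Name: temp_minus_drift, dtype: float64
min of the resulting series → -4.66666666667

-4.66666666667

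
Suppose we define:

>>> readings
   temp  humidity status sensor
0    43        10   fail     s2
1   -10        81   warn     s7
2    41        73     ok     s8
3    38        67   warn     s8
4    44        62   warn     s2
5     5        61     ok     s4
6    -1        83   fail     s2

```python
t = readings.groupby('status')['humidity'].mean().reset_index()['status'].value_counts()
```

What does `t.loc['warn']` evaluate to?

group by status, mean of humidity:
status
fail    46.5
ok      67.0
warn    70.0
Name: humidity, dtype: float64
reset_index():
  status  humidity
0   fail      46.5
1     ok      67.0
2   warn      70.0
value_counts of status:
status
fail    1
ok      1
warn    1
Name: count, dtype: int64
Finally, value at index 'warn' = 1.

1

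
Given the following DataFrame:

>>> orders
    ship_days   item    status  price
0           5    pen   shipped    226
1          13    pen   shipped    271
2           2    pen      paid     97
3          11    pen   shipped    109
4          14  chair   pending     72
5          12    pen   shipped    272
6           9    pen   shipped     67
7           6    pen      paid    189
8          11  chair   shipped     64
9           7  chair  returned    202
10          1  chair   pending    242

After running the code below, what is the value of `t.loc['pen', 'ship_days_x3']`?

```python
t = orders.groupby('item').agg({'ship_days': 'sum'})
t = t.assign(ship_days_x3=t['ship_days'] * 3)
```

group by item, sum of ship_days:
       ship_days
item            
chair         33
pen           58
add column ship_days_x3 = t['ship_days'] * 3:
       ship_days  ship_days_x3
item                          
chair         33            99
pen           58           174

174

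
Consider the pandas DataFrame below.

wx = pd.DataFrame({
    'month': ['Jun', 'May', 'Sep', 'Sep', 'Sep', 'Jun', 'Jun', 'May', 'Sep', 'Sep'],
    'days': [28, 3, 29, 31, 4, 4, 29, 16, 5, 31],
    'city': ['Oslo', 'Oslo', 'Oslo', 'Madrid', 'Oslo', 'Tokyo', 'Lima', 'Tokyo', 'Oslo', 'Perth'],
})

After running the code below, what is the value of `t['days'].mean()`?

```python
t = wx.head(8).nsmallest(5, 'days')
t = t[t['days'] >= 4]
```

take first 8 rows:
  month  days    city
0   Jun    28    Oslo
1   May     3    Oslo
2   Sep    29    Oslo
3   Sep    31  Madrid
4   Sep     4    Oslo
5   Jun     4   Tokyo
6   Jun    29    Lima
7   May    16   Tokyo
take 5 rows with smallest days:
  month  days   city
1   May     3   Oslo
4   Sep     4   Oslo
5   Jun     4  Tokyo
7   May    16  Tokyo
0   Jun    28   Oslo
filter rows where days >= 4:
  month  days   city
4   Sep     4   Oslo
5   Jun     4  Tokyo
7   May    16  Tokyo
0   Jun    28   Oslo
The mean of column 'days' is 13.0.

13.0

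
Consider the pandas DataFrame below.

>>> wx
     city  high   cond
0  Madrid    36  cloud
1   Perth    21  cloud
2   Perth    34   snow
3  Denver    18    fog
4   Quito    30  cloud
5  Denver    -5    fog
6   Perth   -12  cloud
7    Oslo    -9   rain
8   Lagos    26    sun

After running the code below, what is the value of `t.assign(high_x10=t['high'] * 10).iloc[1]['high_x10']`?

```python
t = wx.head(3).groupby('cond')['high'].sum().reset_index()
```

340

take first 3 rows:
     city  high   cond
0  Madrid    36  cloud
1   Perth    21  cloud
2   Perth    34   snow
group by cond, sum of high:
cond
cloud    57
snow     34
Name: high, dtype: int64
reset_index():
    cond  high
0  cloud    57
1   snow    34
add column high_x10 = t['high'] * 10:
    cond  high  high_x10
0  cloud    57       570
1   snow    34       340
So iloc[1]['high_x10'] = 340.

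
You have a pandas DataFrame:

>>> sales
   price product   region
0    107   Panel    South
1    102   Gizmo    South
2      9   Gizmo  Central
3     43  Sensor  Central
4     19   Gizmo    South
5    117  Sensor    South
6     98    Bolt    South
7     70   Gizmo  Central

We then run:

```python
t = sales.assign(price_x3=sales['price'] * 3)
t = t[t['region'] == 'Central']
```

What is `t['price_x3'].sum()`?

366

add column price_x3 = sales['price'] * 3:
   price product   region  price_x3
0    107   Panel    South       321
1    102   Gizmo    South       306
2      9   Gizmo  Central        27
3     43  Sensor  Central       129
4     19   Gizmo    South        57
5    117  Sensor    South       351
6     98    Bolt    South       294
7     70   Gizmo  Central       210
filter rows where region == 'Central':
   price product   region  price_x3
2      9   Gizmo  Central        27
3     43  Sensor  Central       129
7     70   Gizmo  Central       210
Then the sum of column 'price_x3': 366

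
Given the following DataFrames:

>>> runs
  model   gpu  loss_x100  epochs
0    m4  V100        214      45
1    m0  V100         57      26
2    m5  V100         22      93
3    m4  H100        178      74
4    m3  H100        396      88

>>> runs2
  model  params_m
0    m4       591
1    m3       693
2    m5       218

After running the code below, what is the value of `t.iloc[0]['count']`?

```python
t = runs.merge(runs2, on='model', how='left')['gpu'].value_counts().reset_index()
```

3

merge on 'model' (how='left') → 5 rows:
  model   gpu  loss_x100  epochs  params_m
0    m4  V100        214      45     591.0
1    m0  V100         57      26       NaN
2    m5  V100         22      93     218.0
3    m4  H100        178      74     591.0
4    m3  H100        396      88     693.0
value_counts of gpu:
gpu
V100    3
H100    2
Name: count, dtype: int64
reset_index():
    gpu  count
0  V100      3
1  H100      2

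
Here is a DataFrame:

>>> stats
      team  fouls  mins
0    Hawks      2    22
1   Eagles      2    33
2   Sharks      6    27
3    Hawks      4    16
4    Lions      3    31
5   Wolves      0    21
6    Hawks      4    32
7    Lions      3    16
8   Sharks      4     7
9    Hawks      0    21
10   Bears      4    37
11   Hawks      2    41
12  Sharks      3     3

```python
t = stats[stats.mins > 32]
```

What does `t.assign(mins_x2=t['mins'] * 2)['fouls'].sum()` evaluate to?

filter rows where mins > 32:
      team  fouls  mins
1   Eagles      2    33
10   Bears      4    37
11   Hawks      2    41
add column mins_x2 = t['mins'] * 2:
      team  fouls  mins  mins_x2
1   Eagles      2    33       66
10   Bears      4    37       74
11   Hawks      2    41       82

8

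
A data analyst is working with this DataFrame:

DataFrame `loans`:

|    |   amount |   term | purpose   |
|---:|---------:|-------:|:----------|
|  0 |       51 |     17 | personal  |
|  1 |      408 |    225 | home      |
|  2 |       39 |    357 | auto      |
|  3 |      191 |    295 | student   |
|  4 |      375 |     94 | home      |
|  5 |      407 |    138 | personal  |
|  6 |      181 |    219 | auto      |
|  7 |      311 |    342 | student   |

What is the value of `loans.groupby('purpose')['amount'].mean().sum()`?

981.5

group by purpose, mean of amount:
purpose
auto        110.0
home        391.5
personal    229.0
student     251.0
Name: amount, dtype: float64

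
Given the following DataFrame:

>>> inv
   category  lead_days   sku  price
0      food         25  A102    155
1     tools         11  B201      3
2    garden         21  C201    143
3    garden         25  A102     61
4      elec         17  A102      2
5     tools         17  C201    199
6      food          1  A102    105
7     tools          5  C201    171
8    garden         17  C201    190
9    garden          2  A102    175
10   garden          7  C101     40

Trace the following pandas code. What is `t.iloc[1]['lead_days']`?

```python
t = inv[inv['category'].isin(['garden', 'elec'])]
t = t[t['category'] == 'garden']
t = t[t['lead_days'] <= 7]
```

7

filter rows where category in ['garden', 'elec']:
   category  lead_days   sku  price
2    garden         21  C201    143
3    garden         25  A102     61
4      elec         17  A102      2
8    garden         17  C201    190
9    garden          2  A102    175
10   garden          7  C101     40
filter rows where category == 'garden':
   category  lead_days   sku  price
2    garden         21  C201    143
3    garden         25  A102     61
8    garden         17  C201    190
9    garden          2  A102    175
10   garden          7  C101     40
filter rows where lead_days <= 7:
   category  lead_days   sku  price
9    garden          2  A102    175
10   garden          7  C101     40
Hence 7.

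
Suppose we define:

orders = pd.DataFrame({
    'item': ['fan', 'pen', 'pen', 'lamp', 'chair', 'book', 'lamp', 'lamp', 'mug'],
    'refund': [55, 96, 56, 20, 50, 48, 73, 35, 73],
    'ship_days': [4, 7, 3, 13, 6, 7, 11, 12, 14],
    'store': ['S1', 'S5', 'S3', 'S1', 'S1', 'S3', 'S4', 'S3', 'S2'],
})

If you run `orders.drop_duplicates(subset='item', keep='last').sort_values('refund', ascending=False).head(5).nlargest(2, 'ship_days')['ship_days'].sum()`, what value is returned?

21

drop duplicate item (keep=last):
    item  refund  ship_days store
0    fan      55          4    S1
2    pen      56          3    S3
4  chair      50          6    S1
5   book      48          7    S3
7   lamp      35         12    S3
8    mug      73         14    S2
sort by refund descending:
    item  refund  ship_days store
8    mug      73         14    S2
2    pen      56          3    S3
0    fan      55          4    S1
4  chair      50          6    S1
5   book      48          7    S3
7   lamp      35         12    S3
take first 5 rows:
    item  refund  ship_days store
8    mug      73         14    S2
2    pen      56          3    S3
0    fan      55          4    S1
4  chair      50          6    S1
5   book      48          7    S3
take 2 rows with largest ship_days:
   item  refund  ship_days store
8   mug      73         14    S2
5  book      48          7    S3
So sum() = 21.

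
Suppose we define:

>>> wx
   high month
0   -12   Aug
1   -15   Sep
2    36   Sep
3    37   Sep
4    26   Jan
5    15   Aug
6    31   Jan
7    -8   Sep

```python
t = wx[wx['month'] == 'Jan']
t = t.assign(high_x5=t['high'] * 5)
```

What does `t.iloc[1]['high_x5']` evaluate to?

155

filter rows where month == 'Jan':
   high month
4    26   Jan
6    31   Jan
add column high_x5 = t['high'] * 5:
   high month  high_x5
4    26   Jan      130
6    31   Jan      155
Taking the value at position 1, column 'high_x5' gives 155.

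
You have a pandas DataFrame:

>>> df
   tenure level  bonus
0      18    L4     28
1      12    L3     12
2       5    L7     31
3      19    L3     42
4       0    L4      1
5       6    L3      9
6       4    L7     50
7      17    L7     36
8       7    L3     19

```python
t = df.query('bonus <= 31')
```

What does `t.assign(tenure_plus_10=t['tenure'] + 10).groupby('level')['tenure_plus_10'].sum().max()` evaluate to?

55

filter rows where bonus <= 31:
   tenure level  bonus
0      18    L4     28
1      12    L3     12
2       5    L7     31
4       0    L4      1
5       6    L3      9
8       7    L3     19
add column tenure_plus_10 = t['tenure'] + 10:
   tenure level  bonus  tenure_plus_10
0      18    L4     28              28
1      12    L3     12              22
2       5    L7     31              15
4       0    L4      1              10
5       6    L3      9              16
8       7    L3     19              17
group by level, sum of tenure_plus_10:
level
L3    55
L4    38
L7    15
Name: tenure_plus_10, dtype: int64
So max() = 55.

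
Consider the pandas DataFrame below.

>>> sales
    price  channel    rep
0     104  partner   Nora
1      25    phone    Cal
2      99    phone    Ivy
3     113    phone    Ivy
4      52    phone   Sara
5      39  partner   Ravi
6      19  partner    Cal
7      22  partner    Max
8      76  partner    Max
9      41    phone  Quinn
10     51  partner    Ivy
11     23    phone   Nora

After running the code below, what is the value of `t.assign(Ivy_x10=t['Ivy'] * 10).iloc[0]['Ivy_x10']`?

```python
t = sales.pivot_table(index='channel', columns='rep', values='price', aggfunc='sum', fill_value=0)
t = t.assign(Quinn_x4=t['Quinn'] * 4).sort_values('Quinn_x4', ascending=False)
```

2120

pivot: rows=channel, cols=rep, sum(price):
rep      Cal  Ivy  Max  Nora  Quinn  Ravi  Sara
channel                                        
partner   19   51   98   104      0    39     0
phone     25  212    0    23     41     0    52
add column Quinn_x4 = t['Quinn'] * 4:
rep      Cal  Ivy  Max  Nora  Quinn  Ravi  Sara  Quinn_x4
channel                                                  
partner   19   51   98   104      0    39     0         0
phone     25  212    0    23     41     0    52       164
sort by Quinn_x4 descending:
rep      Cal  Ivy  Max  Nora  Quinn  Ravi  Sara  Quinn_x4
channel                                                  
phone     25  212    0    23     41     0    52       164
partner   19   51   98   104      0    39     0         0
add column Ivy_x10 = t['Ivy'] * 10:
rep      Cal  Ivy  Max  Nora  Quinn  Ravi  Sara  Quinn_x4  Ivy_x10
channel                                                           
phone     25  212    0    23     41     0    52       164     2120
partner   19   51   98   104      0    39     0         0      510
Taking the value at position 0, column 'Ivy_x10' gives 2120.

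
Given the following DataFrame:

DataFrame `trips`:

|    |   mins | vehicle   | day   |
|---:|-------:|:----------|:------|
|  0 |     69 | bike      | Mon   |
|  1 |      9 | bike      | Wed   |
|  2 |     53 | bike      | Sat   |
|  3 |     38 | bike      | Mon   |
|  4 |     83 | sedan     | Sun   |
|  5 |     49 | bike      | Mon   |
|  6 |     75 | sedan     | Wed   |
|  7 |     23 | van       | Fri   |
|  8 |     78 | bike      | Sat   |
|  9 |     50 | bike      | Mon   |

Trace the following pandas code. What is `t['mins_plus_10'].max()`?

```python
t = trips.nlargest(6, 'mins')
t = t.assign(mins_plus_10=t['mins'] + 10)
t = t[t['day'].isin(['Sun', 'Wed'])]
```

93

take 6 rows with largest mins:
   mins vehicle  day
4    83   sedan  Sun
8    78    bike  Sat
6    75   sedan  Wed
0    69    bike  Mon
2    53    bike  Sat
9    50    bike  Mon
add column mins_plus_10 = t['mins'] + 10:
   mins vehicle  day  mins_plus_10
4    83   sedan  Sun            93
8    78    bike  Sat            88
6    75   sedan  Wed            85
0    69    bike  Mon            79
2    53    bike  Sat            63
9    50    bike  Mon            60
filter rows where day in ['Sun', 'Wed']:
   mins vehicle  day  mins_plus_10
4    83   sedan  Sun            93
6    75   sedan  Wed            85
max of column 'mins_plus_10' → 93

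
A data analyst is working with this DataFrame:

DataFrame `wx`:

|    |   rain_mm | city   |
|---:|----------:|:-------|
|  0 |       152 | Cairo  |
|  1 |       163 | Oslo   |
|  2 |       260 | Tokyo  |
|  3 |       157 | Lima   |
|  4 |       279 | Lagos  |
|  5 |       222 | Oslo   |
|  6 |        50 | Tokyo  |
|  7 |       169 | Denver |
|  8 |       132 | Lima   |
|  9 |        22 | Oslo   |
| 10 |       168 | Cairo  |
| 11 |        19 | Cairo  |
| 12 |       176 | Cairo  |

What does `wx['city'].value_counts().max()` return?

4

value_counts of city:
city
Cairo     4
Oslo      3
Tokyo     2
Lima      2
Lagos     1
Denver    1
Name: count, dtype: int64
Hence 4.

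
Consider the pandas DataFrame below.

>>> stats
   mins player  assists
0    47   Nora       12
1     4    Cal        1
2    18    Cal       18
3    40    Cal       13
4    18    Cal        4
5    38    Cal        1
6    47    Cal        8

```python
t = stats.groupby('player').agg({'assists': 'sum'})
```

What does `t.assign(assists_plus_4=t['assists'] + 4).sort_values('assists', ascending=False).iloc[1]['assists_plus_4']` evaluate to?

group by player, sum of assists:
        assists
player         
Cal          45
Nora         12
add column assists_plus_4 = t['assists'] + 4:
        assists  assists_plus_4
player                         
Cal          45              49
Nora         12              16
sort by assists descending:
        assists  assists_plus_4
player                         
Cal          45              49
Nora         12              16

16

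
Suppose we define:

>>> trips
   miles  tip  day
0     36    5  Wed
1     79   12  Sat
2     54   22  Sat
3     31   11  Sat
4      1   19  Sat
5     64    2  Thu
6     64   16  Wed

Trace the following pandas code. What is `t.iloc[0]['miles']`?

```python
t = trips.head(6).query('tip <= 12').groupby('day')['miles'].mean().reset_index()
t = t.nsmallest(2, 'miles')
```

take first 6 rows:
   miles  tip  day
0     36    5  Wed
1     79   12  Sat
2     54   22  Sat
3     31   11  Sat
4      1   19  Sat
5     64    2  Thu
filter rows where tip <= 12:
   miles  tip  day
0     36    5  Wed
1     79   12  Sat
3     31   11  Sat
5     64    2  Thu
group by day, mean of miles:
day
Sat    55.0
Thu    64.0
Wed    36.0
Name: miles, dtype: float64
reset_index():
   day  miles
0  Sat   55.0
1  Thu   64.0
2  Wed   36.0
take 2 rows with smallest miles:
   day  miles
2  Wed   36.0
0  Sat   55.0

36.0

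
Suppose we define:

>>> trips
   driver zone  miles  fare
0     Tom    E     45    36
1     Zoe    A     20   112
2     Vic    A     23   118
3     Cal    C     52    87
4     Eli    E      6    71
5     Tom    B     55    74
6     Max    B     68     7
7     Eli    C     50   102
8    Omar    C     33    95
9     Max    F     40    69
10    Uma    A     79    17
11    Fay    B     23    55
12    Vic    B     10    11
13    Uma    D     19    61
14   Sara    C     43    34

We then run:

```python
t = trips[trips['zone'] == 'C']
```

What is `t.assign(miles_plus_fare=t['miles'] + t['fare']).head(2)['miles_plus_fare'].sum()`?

291

filter rows where zone == 'C':
   driver zone  miles  fare
3     Cal    C     52    87
7     Eli    C     50   102
8    Omar    C     33    95
14   Sara    C     43    34
add column miles_plus_fare = t['miles'] + t['fare']:
   driver zone  miles  fare  miles_plus_fare
3     Cal    C     52    87              139
7     Eli    C     50   102              152
8    Omar    C     33    95              128
14   Sara    C     43    34               77
take first 2 rows:
  driver zone  miles  fare  miles_plus_fare
3    Cal    C     52    87              139
7    Eli    C     50   102              152
So sum() = 291.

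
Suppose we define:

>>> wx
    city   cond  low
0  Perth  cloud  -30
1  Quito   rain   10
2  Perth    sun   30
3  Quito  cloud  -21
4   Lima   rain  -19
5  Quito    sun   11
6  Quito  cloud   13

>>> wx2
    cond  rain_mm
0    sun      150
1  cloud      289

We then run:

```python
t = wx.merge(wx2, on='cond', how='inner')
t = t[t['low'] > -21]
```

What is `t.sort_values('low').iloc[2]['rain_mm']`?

150

merge on 'cond' (how='inner') → 5 rows:
    city   cond  low  rain_mm
0  Perth  cloud  -30      289
1  Perth    sun   30      150
2  Quito  cloud  -21      289
3  Quito    sun   11      150
4  Quito  cloud   13      289
filter rows where low > -21:
    city   cond  low  rain_mm
1  Perth    sun   30      150
3  Quito    sun   11      150
4  Quito  cloud   13      289
sort by low:
    city   cond  low  rain_mm
3  Quito    sun   11      150
4  Quito  cloud   13      289
1  Perth    sun   30      150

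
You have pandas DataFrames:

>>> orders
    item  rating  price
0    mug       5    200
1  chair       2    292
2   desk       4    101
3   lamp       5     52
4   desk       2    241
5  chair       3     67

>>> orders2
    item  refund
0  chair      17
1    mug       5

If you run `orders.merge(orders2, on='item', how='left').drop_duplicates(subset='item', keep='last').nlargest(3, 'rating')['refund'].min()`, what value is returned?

5.0

merge on 'item' (how='left') → 6 rows:
    item  rating  price  refund
0    mug       5    200     5.0
1  chair       2    292    17.0
2   desk       4    101     NaN
3   lamp       5     52     NaN
4   desk       2    241     NaN
5  chair       3     67    17.0
drop duplicate item (keep=last):
    item  rating  price  refund
0    mug       5    200     5.0
3   lamp       5     52     NaN
4   desk       2    241     NaN
5  chair       3     67    17.0
take 3 rows with largest rating:
    item  rating  price  refund
0    mug       5    200     5.0
3   lamp       5     52     NaN
5  chair       3     67    17.0
The min of column 'refund' is 5.0.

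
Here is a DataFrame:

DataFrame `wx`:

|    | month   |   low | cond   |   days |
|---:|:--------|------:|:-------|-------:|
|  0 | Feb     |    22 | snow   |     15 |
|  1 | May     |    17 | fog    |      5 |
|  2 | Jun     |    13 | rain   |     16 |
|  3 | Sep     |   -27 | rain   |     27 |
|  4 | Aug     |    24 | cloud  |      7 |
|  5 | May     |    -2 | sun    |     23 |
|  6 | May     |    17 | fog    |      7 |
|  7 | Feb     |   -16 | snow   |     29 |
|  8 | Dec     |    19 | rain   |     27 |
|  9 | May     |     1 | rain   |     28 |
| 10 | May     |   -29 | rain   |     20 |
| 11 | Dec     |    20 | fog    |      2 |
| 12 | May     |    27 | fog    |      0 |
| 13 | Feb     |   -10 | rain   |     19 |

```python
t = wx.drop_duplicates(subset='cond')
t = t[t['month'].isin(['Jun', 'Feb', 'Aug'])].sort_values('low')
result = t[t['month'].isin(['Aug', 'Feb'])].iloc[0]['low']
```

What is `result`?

drop duplicate cond (keep=first):
  month  low   cond  days
0   Feb   22   snow    15
1   May   17    fog     5
2   Jun   13   rain    16
4   Aug   24  cloud     7
5   May   -2    sun    23
filter rows where month in ['Jun', 'Feb', 'Aug']:
  month  low   cond  days
0   Feb   22   snow    15
2   Jun   13   rain    16
4   Aug   24  cloud     7
sort by low:
  month  low   cond  days
2   Jun   13   rain    16
0   Feb   22   snow    15
4   Aug   24  cloud     7
filter rows where month in ['Aug', 'Feb']:
  month  low   cond  days
0   Feb   22   snow    15
4   Aug   24  cloud     7
Reading off the value at position 0, column 'low', we get 22.

22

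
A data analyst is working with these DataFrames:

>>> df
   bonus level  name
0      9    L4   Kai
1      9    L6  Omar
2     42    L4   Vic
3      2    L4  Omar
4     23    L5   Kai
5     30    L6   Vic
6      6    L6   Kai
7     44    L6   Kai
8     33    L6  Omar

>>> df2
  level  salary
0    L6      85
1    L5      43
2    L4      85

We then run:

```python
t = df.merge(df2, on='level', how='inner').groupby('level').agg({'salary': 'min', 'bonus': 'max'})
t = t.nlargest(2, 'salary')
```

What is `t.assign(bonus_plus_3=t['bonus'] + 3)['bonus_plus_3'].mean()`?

merge on 'level' (how='inner') → 9 rows:
   bonus level  name  salary
0      9    L4   Kai      85
1      9    L6  Omar      85
2     42    L4   Vic      85
3      2    L4  Omar      85
4     23    L5   Kai      43
5     30    L6   Vic      85
6      6    L6   Kai      85
7     44    L6   Kai      85
8     33    L6  Omar      85
group by level: min(salary), max(bonus):
       salary  bonus
level               
L4         85     42
L5         43     23
L6         85     44
take 2 rows with largest salary:
       salary  bonus
level               
L4         85     42
L6         85     44
add column bonus_plus_3 = t['bonus'] + 3:
       salary  bonus  bonus_plus_3
level                             
L4         85     42            45
L6         85     44            47
mean of column 'bonus_plus_3' → 46.0

46.0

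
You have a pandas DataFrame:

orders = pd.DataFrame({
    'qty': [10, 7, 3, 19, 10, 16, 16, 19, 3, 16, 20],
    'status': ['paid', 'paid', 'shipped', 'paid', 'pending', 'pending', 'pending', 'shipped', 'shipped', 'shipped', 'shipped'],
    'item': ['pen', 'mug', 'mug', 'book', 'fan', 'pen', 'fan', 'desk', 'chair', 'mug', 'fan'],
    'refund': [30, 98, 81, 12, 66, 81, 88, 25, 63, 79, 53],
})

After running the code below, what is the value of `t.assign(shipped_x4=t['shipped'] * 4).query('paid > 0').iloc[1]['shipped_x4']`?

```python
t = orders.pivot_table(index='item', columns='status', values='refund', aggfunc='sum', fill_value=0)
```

640

pivot: rows=item, cols=status, sum(refund):
status  paid  pending  shipped
item                          
book      12        0        0
chair      0        0       63
desk       0        0       25
fan        0      154       53
mug       98        0      160
pen       30       81        0
add column shipped_x4 = t['shipped'] * 4:
status  paid  pending  shipped  shipped_x4
item                                      
book      12        0        0           0
chair      0        0       63         252
desk       0        0       25         100
fan        0      154       53         212
mug       98        0      160         640
pen       30       81        0           0
filter rows where paid > 0:
status  paid  pending  shipped  shipped_x4
item                                      
book      12        0        0           0
mug       98        0      160         640
pen       30       81        0           0
So iloc[1]['shipped_x4'] = 640.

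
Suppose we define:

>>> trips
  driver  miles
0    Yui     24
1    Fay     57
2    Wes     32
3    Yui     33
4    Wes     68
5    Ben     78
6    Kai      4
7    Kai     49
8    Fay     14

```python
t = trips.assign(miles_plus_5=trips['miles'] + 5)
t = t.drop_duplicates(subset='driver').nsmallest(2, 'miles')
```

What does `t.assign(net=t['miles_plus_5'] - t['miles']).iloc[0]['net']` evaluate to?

5

add column miles_plus_5 = trips['miles'] + 5:
  driver  miles  miles_plus_5
0    Yui     24            29
1    Fay     57            62
2    Wes     32            37
3    Yui     33            38
4    Wes     68            73
5    Ben     78            83
6    Kai      4             9
7    Kai     49            54
8    Fay     14            19
drop duplicate driver (keep=first):
  driver  miles  miles_plus_5
0    Yui     24            29
1    Fay     57            62
2    Wes     32            37
5    Ben     78            83
6    Kai      4             9
take 2 rows with smallest miles:
  driver  miles  miles_plus_5
6    Kai      4             9
0    Yui     24            29
add column net = t['miles_plus_5'] - t['miles']:
  driver  miles  miles_plus_5  net
6    Kai      4             9    5
0    Yui     24            29    5
Finally, value at position 0, column 'net' = 5.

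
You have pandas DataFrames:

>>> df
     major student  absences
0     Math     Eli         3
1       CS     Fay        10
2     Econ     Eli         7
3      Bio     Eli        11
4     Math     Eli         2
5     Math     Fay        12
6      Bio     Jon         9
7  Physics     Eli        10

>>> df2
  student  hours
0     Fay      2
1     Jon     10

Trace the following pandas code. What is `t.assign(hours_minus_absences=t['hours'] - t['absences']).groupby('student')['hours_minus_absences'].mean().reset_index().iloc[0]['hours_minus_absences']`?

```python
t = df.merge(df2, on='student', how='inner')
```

merge on 'student' (how='inner') → 3 rows:
  major student  absences  hours
0    CS     Fay        10      2
1  Math     Fay        12      2
2   Bio     Jon         9     10
add column hours_minus_absences = t['hours'] - t['absences']:
  major student  absences  hours  hours_minus_absences
0    CS     Fay        10      2                    -8
1  Math     Fay        12      2                   -10
2   Bio     Jon         9     10                     1
group by student, mean of hours_minus_absences:
student
Fay   -9.0
Jon    1.0
Name: hours_minus_absences, dtype: float64
reset_index():
  student  hours_minus_absences
0     Fay                  -9.0
1     Jon                   1.0
Reading off the value at position 0, column 'hours_minus_absences', we get -9.0.

-9.0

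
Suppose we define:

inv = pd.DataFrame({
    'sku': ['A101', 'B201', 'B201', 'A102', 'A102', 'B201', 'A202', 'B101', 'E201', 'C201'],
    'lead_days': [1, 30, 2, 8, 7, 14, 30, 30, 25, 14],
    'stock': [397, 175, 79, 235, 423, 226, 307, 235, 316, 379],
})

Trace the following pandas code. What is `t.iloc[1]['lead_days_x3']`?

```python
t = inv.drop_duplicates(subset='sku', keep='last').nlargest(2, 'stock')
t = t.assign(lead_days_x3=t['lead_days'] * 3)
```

drop duplicate sku (keep=last):
    sku  lead_days  stock
0  A101          1    397
4  A102          7    423
5  B201         14    226
6  A202         30    307
7  B101         30    235
8  E201         25    316
9  C201         14    379
take 2 rows with largest stock:
    sku  lead_days  stock
4  A102          7    423
0  A101          1    397
add column lead_days_x3 = t['lead_days'] * 3:
    sku  lead_days  stock  lead_days_x3
4  A102          7    423            21
0  A101          1    397             3
So iloc[1]['lead_days_x3'] = 3.

3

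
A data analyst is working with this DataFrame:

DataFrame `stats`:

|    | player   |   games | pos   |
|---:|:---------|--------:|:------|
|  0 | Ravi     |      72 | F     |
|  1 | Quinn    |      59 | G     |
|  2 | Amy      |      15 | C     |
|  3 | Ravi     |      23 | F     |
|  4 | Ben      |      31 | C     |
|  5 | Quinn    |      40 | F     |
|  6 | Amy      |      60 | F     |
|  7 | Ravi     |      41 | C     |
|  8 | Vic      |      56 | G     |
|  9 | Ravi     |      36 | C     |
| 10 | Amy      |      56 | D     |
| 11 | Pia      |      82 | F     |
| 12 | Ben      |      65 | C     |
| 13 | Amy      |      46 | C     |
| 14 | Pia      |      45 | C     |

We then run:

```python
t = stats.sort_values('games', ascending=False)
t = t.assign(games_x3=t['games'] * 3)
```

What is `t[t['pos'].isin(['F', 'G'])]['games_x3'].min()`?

sort by games descending:
   player  games pos
11    Pia     82   F
0    Ravi     72   F
12    Ben     65   C
6     Amy     60   F
1   Quinn     59   G
8     Vic     56   G
10    Amy     56   D
13    Amy     46   C
14    Pia     45   C
7    Ravi     41   C
5   Quinn     40   F
9    Ravi     36   C
4     Ben     31   C
3    Ravi     23   F
2     Amy     15   C
add column games_x3 = t['games'] * 3:
   player  games pos  games_x3
11    Pia     82   F       246
0    Ravi     72   F       216
12    Ben     65   C       195
6     Amy     60   F       180
1   Quinn     59   G       177
8     Vic     56   G       168
10    Amy     56   D       168
13    Amy     46   C       138
14    Pia     45   C       135
7    Ravi     41   C       123
5   Quinn     40   F       120
9    Ravi     36   C       108
4     Ben     31   C        93
3    Ravi     23   F        69
2     Amy     15   C        45
filter rows where pos in ['F', 'G']:
   player  games pos  games_x3
11    Pia     82   F       246
0    Ravi     72   F       216
6     Amy     60   F       180
1   Quinn     59   G       177
8     Vic     56   G       168
5   Quinn     40   F       120
3    Ravi     23   F        69
Then the min of column 'games_x3': 69

69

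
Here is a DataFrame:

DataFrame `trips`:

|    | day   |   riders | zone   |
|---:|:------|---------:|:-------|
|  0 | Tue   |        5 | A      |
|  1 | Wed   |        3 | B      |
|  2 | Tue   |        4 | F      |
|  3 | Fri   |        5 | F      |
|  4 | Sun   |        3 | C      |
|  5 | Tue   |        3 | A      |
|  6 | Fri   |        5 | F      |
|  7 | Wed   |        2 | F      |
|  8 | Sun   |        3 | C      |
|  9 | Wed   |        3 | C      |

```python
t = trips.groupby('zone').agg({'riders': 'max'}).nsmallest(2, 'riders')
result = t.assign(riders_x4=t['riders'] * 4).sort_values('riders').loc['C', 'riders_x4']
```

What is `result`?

12

group by zone, max of riders:
      riders
zone        
A          5
B          3
C          3
F          5
take 2 rows with smallest riders:
      riders
zone        
B          3
C          3
add column riders_x4 = t['riders'] * 4:
      riders  riders_x4
zone                   
B          3         12
C          3         12
sort by riders:
      riders  riders_x4
zone                   
B          3         12
C          3         12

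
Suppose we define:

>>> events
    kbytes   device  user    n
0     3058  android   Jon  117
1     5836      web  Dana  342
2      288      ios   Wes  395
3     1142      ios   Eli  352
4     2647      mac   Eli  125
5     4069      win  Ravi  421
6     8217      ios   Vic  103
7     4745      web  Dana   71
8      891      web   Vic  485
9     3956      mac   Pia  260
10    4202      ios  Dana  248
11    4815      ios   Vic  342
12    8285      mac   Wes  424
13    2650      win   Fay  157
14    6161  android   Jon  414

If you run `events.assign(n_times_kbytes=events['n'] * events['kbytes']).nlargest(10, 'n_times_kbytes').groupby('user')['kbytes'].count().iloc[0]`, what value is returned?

2

add column n_times_kbytes = events['n'] * events['kbytes']:
    kbytes   device  user    n  n_times_kbytes
0     3058  android   Jon  117          357786
1     5836      web  Dana  342         1995912
2      288      ios   Wes  395          113760
3     1142      ios   Eli  352          401984
4     2647      mac   Eli  125          330875
5     4069      win  Ravi  421         1713049
6     8217      ios   Vic  103          846351
7     4745      web  Dana   71          336895
8      891      web   Vic  485          432135
9     3956      mac   Pia  260         1028560
10    4202      ios  Dana  248         1042096
11    4815      ios   Vic  342         1646730
12    8285      mac   Wes  424         3512840
13    2650      win   Fay  157          416050
14    6161  android   Jon  414         2550654
take 10 rows with largest n_times_kbytes:
    kbytes   device  user    n  n_times_kbytes
12    8285      mac   Wes  424         3512840
14    6161  android   Jon  414         2550654
1     5836      web  Dana  342         1995912
5     4069      win  Ravi  421         1713049
11    4815      ios   Vic  342         1646730
10    4202      ios  Dana  248         1042096
9     3956      mac   Pia  260         1028560
6     8217      ios   Vic  103          846351
8      891      web   Vic  485          432135
13    2650      win   Fay  157          416050
group by user, count of kbytes:
user
Dana    2
Fay     1
Jon     1
Pia     1
Ravi    1
Vic     3
Wes     1
Name: kbytes, dtype: int64
Hence 2.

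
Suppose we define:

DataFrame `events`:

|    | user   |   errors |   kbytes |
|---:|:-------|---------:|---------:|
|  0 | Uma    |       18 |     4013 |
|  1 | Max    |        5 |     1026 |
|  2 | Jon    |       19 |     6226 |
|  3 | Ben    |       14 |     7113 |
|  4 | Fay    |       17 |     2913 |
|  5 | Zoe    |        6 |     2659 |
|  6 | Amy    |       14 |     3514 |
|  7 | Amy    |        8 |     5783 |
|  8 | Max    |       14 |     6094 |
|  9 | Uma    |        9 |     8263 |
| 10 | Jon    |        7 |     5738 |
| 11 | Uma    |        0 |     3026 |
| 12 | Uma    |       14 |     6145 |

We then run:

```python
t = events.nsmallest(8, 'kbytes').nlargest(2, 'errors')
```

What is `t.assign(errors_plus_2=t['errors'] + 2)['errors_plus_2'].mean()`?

take 8 rows with smallest kbytes:
   user  errors  kbytes
1   Max       5    1026
5   Zoe       6    2659
4   Fay      17    2913
11  Uma       0    3026
6   Amy      14    3514
0   Uma      18    4013
10  Jon       7    5738
7   Amy       8    5783
take 2 rows with largest errors:
  user  errors  kbytes
0  Uma      18    4013
4  Fay      17    2913
add column errors_plus_2 = t['errors'] + 2:
  user  errors  kbytes  errors_plus_2
0  Uma      18    4013             20
4  Fay      17    2913             19

19.5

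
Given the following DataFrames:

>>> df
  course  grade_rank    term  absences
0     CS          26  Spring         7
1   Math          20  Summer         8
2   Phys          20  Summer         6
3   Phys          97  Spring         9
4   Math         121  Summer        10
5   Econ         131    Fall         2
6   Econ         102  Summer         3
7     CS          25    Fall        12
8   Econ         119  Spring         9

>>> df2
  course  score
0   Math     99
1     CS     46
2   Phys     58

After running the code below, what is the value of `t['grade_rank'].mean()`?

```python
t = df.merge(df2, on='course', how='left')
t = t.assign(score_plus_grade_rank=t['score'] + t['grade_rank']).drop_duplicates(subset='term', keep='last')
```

82.0

merge on 'course' (how='left') → 9 rows:
  course  grade_rank    term  absences  score
0     CS          26  Spring         7   46.0
1   Math          20  Summer         8   99.0
2   Phys          20  Summer         6   58.0
3   Phys          97  Spring         9   58.0
4   Math         121  Summer        10   99.0
5   Econ         131    Fall         2    NaN
6   Econ         102  Summer         3    NaN
7     CS          25    Fall        12   46.0
8   Econ         119  Spring         9    NaN
add column score_plus_grade_rank = t['score'] + t['grade_rank']:
  course  grade_rank    term  absences  score  score_plus_grade_rank
0     CS          26  Spring         7   46.0                   72.0
1   Math          20  Summer         8   99.0                  119.0
2   Phys          20  Summer         6   58.0                   78.0
3   Phys          97  Spring         9   58.0                  155.0
4   Math         121  Summer        10   99.0                  220.0
5   Econ         131    Fall         2    NaN                    NaN
6   Econ         102  Summer         3    NaN                    NaN
7     CS          25    Fall        12   46.0                   71.0
8   Econ         119  Spring         9    NaN                    NaN
drop duplicate term (keep=last):
  course  grade_rank    term  absences  score  score_plus_grade_rank
6   Econ         102  Summer         3    NaN                    NaN
7     CS          25    Fall        12   46.0                   71.0
8   Econ         119  Spring         9    NaN                    NaN
Hence 82.0.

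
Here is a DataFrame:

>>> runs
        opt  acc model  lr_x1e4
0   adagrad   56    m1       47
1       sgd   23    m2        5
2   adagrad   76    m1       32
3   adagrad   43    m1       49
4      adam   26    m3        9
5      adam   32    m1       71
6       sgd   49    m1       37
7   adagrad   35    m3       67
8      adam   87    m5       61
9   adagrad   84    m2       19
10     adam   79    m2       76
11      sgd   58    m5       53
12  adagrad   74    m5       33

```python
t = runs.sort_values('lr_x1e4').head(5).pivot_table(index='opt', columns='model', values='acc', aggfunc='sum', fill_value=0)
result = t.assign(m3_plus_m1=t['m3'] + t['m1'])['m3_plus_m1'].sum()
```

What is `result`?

sort by lr_x1e4:
        opt  acc model  lr_x1e4
1       sgd   23    m2        5
4      adam   26    m3        9
9   adagrad   84    m2       19
2   adagrad   76    m1       32
12  adagrad   74    m5       33
6       sgd   49    m1       37
0   adagrad   56    m1       47
3   adagrad   43    m1       49
11      sgd   58    m5       53
8      adam   87    m5       61
7   adagrad   35    m3       67
5      adam   32    m1       71
10     adam   79    m2       76
take first 5 rows:
        opt  acc model  lr_x1e4
1       sgd   23    m2        5
4      adam   26    m3        9
9   adagrad   84    m2       19
2   adagrad   76    m1       32
12  adagrad   74    m5       33
pivot: rows=opt, cols=model, sum(acc):
model    m1  m2  m3  m5
opt                    
adagrad  76  84   0  74
adam      0   0  26   0
sgd       0  23   0   0
add column m3_plus_m1 = t['m3'] + t['m1']:
model    m1  m2  m3  m5  m3_plus_m1
opt                                
adagrad  76  84   0  74          76
adam      0   0  26   0          26
sgd       0  23   0   0           0
Taking the sum of column 'm3_plus_m1' gives 102.

102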